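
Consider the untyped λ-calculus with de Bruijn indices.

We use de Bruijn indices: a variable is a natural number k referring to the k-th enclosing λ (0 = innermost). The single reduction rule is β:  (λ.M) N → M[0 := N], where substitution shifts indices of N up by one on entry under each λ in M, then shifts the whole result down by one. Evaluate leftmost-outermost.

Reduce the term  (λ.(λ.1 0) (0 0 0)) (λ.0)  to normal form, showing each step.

Answer: normal form = λ.0  (in 5 steps)

Derivation:
  start: (λ.(λ.1 0) (0 0 0)) (λ.0)
  [1] (λ.(λ.0) 0) ((λ.0) (λ.0) (λ.0))
  [2] (λ.0) ((λ.0) (λ.0) (λ.0))
  [3] (λ.0) (λ.0) (λ.0)
  [4] (λ.0) (λ.0)
  [5] λ.0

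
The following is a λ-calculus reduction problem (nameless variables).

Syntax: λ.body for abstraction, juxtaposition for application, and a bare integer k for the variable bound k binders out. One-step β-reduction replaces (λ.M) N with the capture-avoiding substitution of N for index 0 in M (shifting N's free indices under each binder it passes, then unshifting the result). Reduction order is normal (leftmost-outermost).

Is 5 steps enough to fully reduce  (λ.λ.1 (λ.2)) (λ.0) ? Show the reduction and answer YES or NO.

  start: (λ.λ.1 (λ.2)) (λ.0)
  →1  λ.(λ.0) (λ.λ.0)
  →2  λ.λ.λ.0

Answer: YES — reaches normal form λ.λ.λ.0 in 2 ≤ 5 steps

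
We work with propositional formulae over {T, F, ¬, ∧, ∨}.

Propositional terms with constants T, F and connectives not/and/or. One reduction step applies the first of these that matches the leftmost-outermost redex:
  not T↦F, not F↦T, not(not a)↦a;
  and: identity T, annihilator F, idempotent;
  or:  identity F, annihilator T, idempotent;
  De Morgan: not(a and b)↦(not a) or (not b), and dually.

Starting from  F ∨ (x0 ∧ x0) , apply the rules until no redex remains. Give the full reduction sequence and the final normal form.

Answer: normal form = x0  (in 2 steps)

Working:
  start: F ∨ (x0 ∧ x0)
  [1] x0 ∧ x0
  [2] x0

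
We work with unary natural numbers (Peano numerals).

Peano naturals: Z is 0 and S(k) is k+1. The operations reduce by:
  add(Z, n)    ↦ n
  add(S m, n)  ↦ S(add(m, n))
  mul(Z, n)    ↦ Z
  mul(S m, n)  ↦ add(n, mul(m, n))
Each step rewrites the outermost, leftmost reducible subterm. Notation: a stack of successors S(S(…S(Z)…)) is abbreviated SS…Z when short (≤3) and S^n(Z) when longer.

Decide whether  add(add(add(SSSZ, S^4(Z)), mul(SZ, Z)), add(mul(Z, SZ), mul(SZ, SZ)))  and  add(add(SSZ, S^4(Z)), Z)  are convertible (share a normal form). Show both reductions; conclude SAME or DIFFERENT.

Term A:
  start: add(add(add(SSSZ, S^4(Z)), mul(SZ, Z)), add(mul(Z, SZ), mul(SZ, SZ)))
  →1  add(add(S(add(SSZ, S^4(Z))), mul(SZ, Z)), add(mul(Z, SZ), mul(SZ, SZ)))
  →2  add(S(add(add(SSZ, S^4(Z)), mul(SZ, Z))), add(mul(Z, SZ), mul(SZ, SZ)))
  →3  S(add(add(add(SSZ, S^4(Z)), mul(SZ, Z)), add(mul(Z, SZ), mul(SZ, SZ))))
  →4  S(add(add(S(add(SZ, S^4(Z))), mul(SZ, Z)), add(mul(Z, SZ), mul(SZ, SZ))))
  →5  S(add(S(add(add(SZ, S^4(Z)), mul(SZ, Z))), add(mul(Z, SZ), mul(SZ, SZ))))
  →6  S(S(add(add(add(SZ, S^4(Z)), mul(SZ, Z)), add(mul(Z, SZ), mul(SZ, SZ)))))
  →7  S(S(add(add(S(add(Z, S^4(Z))), mul(SZ, Z)), add(mul(Z, SZ), mul(SZ, SZ)))))
  →8  S(S(add(S(add(add(Z, S^4(Z)), mul(SZ, Z))), add(mul(Z, SZ), mul(SZ, SZ)))))
  →9  S(S(S(add(add(add(Z, S^4(Z)), mul(SZ, Z)), add(mul(Z, SZ), mul(SZ, SZ))))))
  →10  S(S(S(add(add(S^4(Z), mul(SZ, Z)), add(mul(Z, SZ), mul(SZ, SZ))))))
  →11  S(S(S(add(S(add(SSSZ, mul(SZ, Z))), add(mul(Z, SZ), mul(SZ, SZ))))))
  →12  S(S(S(S(add(add(SSSZ, mul(SZ, Z)), add(mul(Z, SZ), mul(SZ, SZ)))))))
  →13  S(S(S(S(add(S(add(SSZ, mul(SZ, Z))), add(mul(Z, SZ), mul(SZ, SZ)))))))
  →14  S(S(S(S(S(add(add(SSZ, mul(SZ, Z)), add(mul(Z, SZ), mul(SZ, SZ))))))))
  →15  S(S(S(S(S(add(S(add(SZ, mul(SZ, Z))), add(mul(Z, SZ), mul(SZ, SZ))))))))
  →16  S(S(S(S(S(S(add(add(SZ, mul(SZ, Z)), add(mul(Z, SZ), mul(SZ, SZ)))))))))
  →17  S(S(S(S(S(S(add(S(add(Z, mul(SZ, Z))), add(mul(Z, SZ), mul(SZ, SZ)))))))))
  →18  S(S(S(S(S(S(S(add(add(Z, mul(SZ, Z)), add(mul(Z, SZ), mul(SZ, SZ))))))))))
  →19  S(S(S(S(S(S(S(add(mul(SZ, Z), add(mul(Z, SZ), mul(SZ, SZ))))))))))
  →20  S(S(S(S(S(S(S(add(add(Z, mul(Z, Z)), add(mul(Z, SZ), mul(SZ, SZ))))))))))
  →21  S(S(S(S(S(S(S(add(mul(Z, Z), add(mul(Z, SZ), mul(SZ, SZ))))))))))
  →22  S(S(S(S(S(S(S(add(Z, add(mul(Z, SZ), mul(SZ, SZ))))))))))
  →23  S(S(S(S(S(S(S(add(mul(Z, SZ), mul(SZ, SZ)))))))))
  →24  S(S(S(S(S(S(S(add(Z, mul(SZ, SZ)))))))))
  →25  S(S(S(S(S(S(S(mul(SZ, SZ))))))))
  →26  S(S(S(S(S(S(S(add(SZ, mul(Z, SZ)))))))))
  →27  S(S(S(S(S(S(S(S(add(Z, mul(Z, SZ))))))))))
  →28  S(S(S(S(S(S(S(S(mul(Z, SZ)))))))))
  →29  S^8(Z)

Term B:
  start: add(add(SSZ, S^4(Z)), Z)
  →1  add(S(add(SZ, S^4(Z))), Z)
  →2  S(add(add(SZ, S^4(Z)), Z))
  →3  S(add(S(add(Z, S^4(Z))), Z))
  →4  S(S(add(add(Z, S^4(Z)), Z)))
  →5  S(S(add(S^4(Z), Z)))
  →6  S(S(S(add(SSSZ, Z))))
  →7  S(S(S(S(add(SSZ, Z)))))
  →8  S(S(S(S(S(add(SZ, Z))))))
  →9  S(S(S(S(S(S(add(Z, Z)))))))
  →10  S^6(Z)

Answer: DIFFERENT — A ⇓ S^8(Z), B ⇓ S^6(Z)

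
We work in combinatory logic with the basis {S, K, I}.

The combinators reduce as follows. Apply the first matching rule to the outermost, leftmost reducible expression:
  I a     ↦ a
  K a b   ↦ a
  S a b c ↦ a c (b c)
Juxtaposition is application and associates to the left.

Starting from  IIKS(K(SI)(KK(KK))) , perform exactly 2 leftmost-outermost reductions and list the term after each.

  start: IIKS(K(SI)(KK(KK)))
  step 1: IKS(K(SI)(KK(KK)))
  step 2: KS(K(SI)(KK(KK)))

Answer: after 2 steps: KS(K(SI)(KK(KK)))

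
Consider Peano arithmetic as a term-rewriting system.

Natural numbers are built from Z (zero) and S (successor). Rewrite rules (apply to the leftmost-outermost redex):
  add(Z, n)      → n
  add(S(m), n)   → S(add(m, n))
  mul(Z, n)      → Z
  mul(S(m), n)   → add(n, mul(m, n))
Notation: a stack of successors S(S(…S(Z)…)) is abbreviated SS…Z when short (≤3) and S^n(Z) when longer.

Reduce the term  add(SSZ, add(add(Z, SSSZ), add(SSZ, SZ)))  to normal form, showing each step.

  start: add(SSZ, add(add(Z, SSSZ), add(SSZ, SZ)))
  [1] S(add(SZ, add(add(Z, SSSZ), add(SSZ, SZ))))
  [2] S(S(add(Z, add(add(Z, SSSZ), add(SSZ, SZ)))))
  [3] S(S(add(add(Z, SSSZ), add(SSZ, SZ))))
  [4] S(S(add(SSSZ, add(SSZ, SZ))))
  [5] S(S(S(add(SSZ, add(SSZ, SZ)))))
  [6] S(S(S(S(add(SZ, add(SSZ, SZ))))))
  [7] S(S(S(S(S(add(Z, add(SSZ, SZ)))))))
  [8] S(S(S(S(S(add(SSZ, SZ))))))
  [9] S(S(S(S(S(S(add(SZ, SZ)))))))
  [10] S(S(S(S(S(S(S(add(Z, SZ))))))))
  [11] S^8(Z)

Answer: normal form = S^8(Z)  (in 11 steps)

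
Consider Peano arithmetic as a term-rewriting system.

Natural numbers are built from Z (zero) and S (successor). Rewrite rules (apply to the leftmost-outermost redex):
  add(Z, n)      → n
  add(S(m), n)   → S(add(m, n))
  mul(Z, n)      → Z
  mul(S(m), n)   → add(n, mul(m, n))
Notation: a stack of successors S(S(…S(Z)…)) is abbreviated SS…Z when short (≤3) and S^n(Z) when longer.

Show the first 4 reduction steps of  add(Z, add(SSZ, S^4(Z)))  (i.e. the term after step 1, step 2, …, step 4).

  start: add(Z, add(SSZ, S^4(Z)))
  [1] add(SSZ, S^4(Z))
  [2] S(add(SZ, S^4(Z)))
  [3] S(S(add(Z, S^4(Z))))
  [4] S^6(Z)

Answer: after 4 steps: S^6(Z)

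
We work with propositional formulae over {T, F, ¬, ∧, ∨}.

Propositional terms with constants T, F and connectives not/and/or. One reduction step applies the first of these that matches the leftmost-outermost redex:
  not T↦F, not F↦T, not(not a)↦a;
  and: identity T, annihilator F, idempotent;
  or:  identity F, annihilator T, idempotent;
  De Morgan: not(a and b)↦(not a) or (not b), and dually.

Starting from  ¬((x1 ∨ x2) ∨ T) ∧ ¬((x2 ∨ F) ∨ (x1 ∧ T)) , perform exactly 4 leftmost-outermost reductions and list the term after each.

  start: ¬((x1 ∨ x2) ∨ T) ∧ ¬((x2 ∨ F) ∨ (x1 ∧ T))
  step 1: (¬(x1 ∨ x2) ∧ ¬T) ∧ ¬((x2 ∨ F) ∨ (x1 ∧ T))
  step 2: ((¬x1 ∧ ¬x2) ∧ ¬T) ∧ ¬((x2 ∨ F) ∨ (x1 ∧ T))
  step 3: ((¬x1 ∧ ¬x2) ∧ F) ∧ ¬((x2 ∨ F) ∨ (x1 ∧ T))
  step 4: F ∧ ¬((x2 ∨ F) ∨ (x1 ∧ T))

Answer: after 4 steps: F ∧ ¬((x2 ∨ F) ∨ (x1 ∧ T))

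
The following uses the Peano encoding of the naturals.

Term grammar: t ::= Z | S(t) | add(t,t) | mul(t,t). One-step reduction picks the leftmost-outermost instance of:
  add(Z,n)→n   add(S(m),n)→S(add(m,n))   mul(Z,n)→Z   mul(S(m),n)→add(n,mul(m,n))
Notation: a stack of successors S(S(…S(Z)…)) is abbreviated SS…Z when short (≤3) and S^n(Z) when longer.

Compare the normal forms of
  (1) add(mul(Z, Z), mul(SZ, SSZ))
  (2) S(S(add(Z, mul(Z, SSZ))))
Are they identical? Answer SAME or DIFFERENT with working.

Term A:
  start: add(mul(Z, Z), mul(SZ, SSZ))
  step 1: add(Z, mul(SZ, SSZ))
  step 2: mul(SZ, SSZ)
  step 3: add(SSZ, mul(Z, SSZ))
  step 4: S(add(SZ, mul(Z, SSZ)))
  step 5: S(S(add(Z, mul(Z, SSZ))))
  step 6: S(S(mul(Z, SSZ)))
  step 7: SSZ

Term B:
  start: S(S(add(Z, mul(Z, SSZ))))
  step 1: S(S(mul(Z, SSZ)))
  step 2: SSZ

Answer: SAME — A ⇓ SSZ, B ⇓ SSZ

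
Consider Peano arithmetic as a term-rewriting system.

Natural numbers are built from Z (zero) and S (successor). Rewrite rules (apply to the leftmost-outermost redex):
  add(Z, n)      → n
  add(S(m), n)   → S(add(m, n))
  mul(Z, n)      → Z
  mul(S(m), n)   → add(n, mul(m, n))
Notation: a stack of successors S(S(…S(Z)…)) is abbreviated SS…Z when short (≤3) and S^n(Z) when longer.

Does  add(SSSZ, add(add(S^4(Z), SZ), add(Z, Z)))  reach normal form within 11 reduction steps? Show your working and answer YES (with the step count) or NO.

  start: add(SSSZ, add(add(S^4(Z), SZ), add(Z, Z)))
  [1] S(add(SSZ, add(add(S^4(Z), SZ), add(Z, Z))))
  [2] S(S(add(SZ, add(add(S^4(Z), SZ), add(Z, Z)))))
  [3] S(S(S(add(Z, add(add(S^4(Z), SZ), add(Z, Z))))))
  [4] S(S(S(add(add(S^4(Z), SZ), add(Z, Z)))))
  [5] S(S(S(add(S(add(SSSZ, SZ)), add(Z, Z)))))
  [6] S(S(S(S(add(add(SSSZ, SZ), add(Z, Z))))))
  [7] S(S(S(S(add(S(add(SSZ, SZ)), add(Z, Z))))))
  [8] S(S(S(S(S(add(add(SSZ, SZ), add(Z, Z)))))))
  [9] S(S(S(S(S(add(S(add(SZ, SZ)), add(Z, Z)))))))
  [10] S(S(S(S(S(S(add(add(SZ, SZ), add(Z, Z))))))))
  [11] S(S(S(S(S(S(add(S(add(Z, SZ)), add(Z, Z))))))))

Answer: NO — after 11 steps the term is S(S(S(S(S(S(add(S(add(Z, SZ)), add(Z, Z)))))))), not yet normal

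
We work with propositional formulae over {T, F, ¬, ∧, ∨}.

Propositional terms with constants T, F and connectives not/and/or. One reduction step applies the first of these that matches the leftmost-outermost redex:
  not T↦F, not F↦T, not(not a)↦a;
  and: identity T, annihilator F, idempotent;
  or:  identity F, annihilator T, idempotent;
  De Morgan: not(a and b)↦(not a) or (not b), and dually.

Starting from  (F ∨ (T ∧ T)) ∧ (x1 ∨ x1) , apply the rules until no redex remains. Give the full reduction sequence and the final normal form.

  start: (F ∨ (T ∧ T)) ∧ (x1 ∨ x1)
  [1] (T ∧ T) ∧ (x1 ∨ x1)
  [2] T ∧ (x1 ∨ x1)
  [3] x1 ∨ x1
  [4] x1

Answer: normal form = x1  (in 4 steps)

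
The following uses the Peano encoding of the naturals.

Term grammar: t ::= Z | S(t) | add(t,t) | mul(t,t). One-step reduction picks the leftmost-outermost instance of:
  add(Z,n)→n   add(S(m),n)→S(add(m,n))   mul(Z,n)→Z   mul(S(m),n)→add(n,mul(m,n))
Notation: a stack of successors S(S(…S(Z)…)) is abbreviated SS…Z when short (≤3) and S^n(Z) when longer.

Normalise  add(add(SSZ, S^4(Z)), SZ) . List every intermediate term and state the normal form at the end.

Answer: normal form = S^7(Z)  (in 10 steps)

Working:
  start: add(add(SSZ, S^4(Z)), SZ)
  [1] add(S(add(SZ, S^4(Z))), SZ)
  [2] S(add(add(SZ, S^4(Z)), SZ))
  [3] S(add(S(add(Z, S^4(Z))), SZ))
  [4] S(S(add(add(Z, S^4(Z)), SZ)))
  [5] S(S(add(S^4(Z), SZ)))
  [6] S(S(S(add(SSSZ, SZ))))
  [7] S(S(S(S(add(SSZ, SZ)))))
  [8] S(S(S(S(S(add(SZ, SZ))))))
  [9] S(S(S(S(S(S(add(Z, SZ)))))))
  [10] S^7(Z)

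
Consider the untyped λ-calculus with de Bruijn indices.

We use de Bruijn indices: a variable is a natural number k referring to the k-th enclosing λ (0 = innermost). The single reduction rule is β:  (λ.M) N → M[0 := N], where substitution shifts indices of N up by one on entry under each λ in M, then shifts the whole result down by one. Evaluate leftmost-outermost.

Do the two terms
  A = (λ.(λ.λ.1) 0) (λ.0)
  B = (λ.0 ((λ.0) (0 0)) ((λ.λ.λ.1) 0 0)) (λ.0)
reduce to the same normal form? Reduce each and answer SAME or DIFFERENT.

Term A:
  start: (λ.(λ.λ.1) 0) (λ.0)
  step 1: (λ.λ.1) (λ.0)
  step 2: λ.λ.0

Term B:
  start: (λ.0 ((λ.0) (0 0)) ((λ.λ.λ.1) 0 0)) (λ.0)
  step 1: (λ.0) ((λ.0) ((λ.0) (λ.0))) ((λ.λ.λ.1) (λ.0) (λ.0))
  step 2: (λ.0) ((λ.0) (λ.0)) ((λ.λ.λ.1) (λ.0) (λ.0))
  step 3: (λ.0) (λ.0) ((λ.λ.λ.1) (λ.0) (λ.0))
  step 4: (λ.0) ((λ.λ.λ.1) (λ.0) (λ.0))
  step 5: (λ.λ.λ.1) (λ.0) (λ.0)
  step 6: (λ.λ.1) (λ.0)
  step 7: λ.λ.0

Answer: SAME — A ⇓ λ.λ.0, B ⇓ λ.λ.0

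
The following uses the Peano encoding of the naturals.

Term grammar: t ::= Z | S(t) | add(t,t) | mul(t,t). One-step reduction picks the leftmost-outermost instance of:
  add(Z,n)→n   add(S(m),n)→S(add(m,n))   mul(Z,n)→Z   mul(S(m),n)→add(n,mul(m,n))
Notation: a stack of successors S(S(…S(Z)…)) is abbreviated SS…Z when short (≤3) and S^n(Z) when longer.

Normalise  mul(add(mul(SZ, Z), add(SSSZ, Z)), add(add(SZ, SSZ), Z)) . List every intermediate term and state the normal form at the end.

Answer: normal form = S^9(Z)  (in 42 steps)

Reduction:
  start: mul(add(mul(SZ, Z), add(SSSZ, Z)), add(add(SZ, SSZ), Z))
  [1] mul(add(add(Z, mul(Z, Z)), add(SSSZ, Z)), add(add(SZ, SSZ), Z))
  [2] mul(add(mul(Z, Z), add(SSSZ, Z)), add(add(SZ, SSZ), Z))
  [3] mul(add(Z, add(SSSZ, Z)), add(add(SZ, SSZ), Z))
  [4] mul(add(SSSZ, Z), add(add(SZ, SSZ), Z))
  [5] mul(S(add(SSZ, Z)), add(add(SZ, SSZ), Z))
  [6] add(add(add(SZ, SSZ), Z), mul(add(SSZ, Z), add(add(SZ, SSZ), Z)))
  [7] add(add(S(add(Z, SSZ)), Z), mul(add(SSZ, Z), add(add(SZ, SSZ), Z)))
  [8] add(S(add(add(Z, SSZ), Z)), mul(add(SSZ, Z), add(add(SZ, SSZ), Z)))
  [9] S(add(add(add(Z, SSZ), Z), mul(add(SSZ, Z), add(add(SZ, SSZ), Z))))
  [10] S(add(add(SSZ, Z), mul(add(SSZ, Z), add(add(SZ, SSZ), Z))))
  [11] S(add(S(add(SZ, Z)), mul(add(SSZ, Z), add(add(SZ, SSZ), Z))))
  [12] S(S(add(add(SZ, Z), mul(add(SSZ, Z), add(add(SZ, SSZ), Z)))))
  [13] S(S(add(S(add(Z, Z)), mul(add(SSZ, Z), add(add(SZ, SSZ), Z)))))
  [14] S(S(S(add(add(Z, Z), mul(add(SSZ, Z), add(add(SZ, SSZ), Z))))))
  [15] S(S(S(add(Z, mul(add(SSZ, Z), add(add(SZ, SSZ), Z))))))
  [16] S(S(S(mul(add(SSZ, Z), add(add(SZ, SSZ), Z)))))
  [17] S(S(S(mul(S(add(SZ, Z)), add(add(SZ, SSZ), Z)))))
  [18] S(S(S(add(add(add(SZ, SSZ), Z), mul(add(SZ, Z), add(add(SZ, SSZ), Z))))))
  [19] S(S(S(add(add(S(add(Z, SSZ)), Z), mul(add(SZ, Z), add(add(SZ, SSZ), Z))))))
  [20] S(S(S(add(S(add(add(Z, SSZ), Z)), mul(add(SZ, Z), add(add(SZ, SSZ), Z))))))
  [21] S(S(S(S(add(add(add(Z, SSZ), Z), mul(add(SZ, Z), add(add(SZ, SSZ), Z)))))))
  [22] S(S(S(S(add(add(SSZ, Z), mul(add(SZ, Z), add(add(SZ, SSZ), Z)))))))
  [23] S(S(S(S(add(S(add(SZ, Z)), mul(add(SZ, Z), add(add(SZ, SSZ), Z)))))))
  [24] S(S(S(S(S(add(add(SZ, Z), mul(add(SZ, Z), add(add(SZ, SSZ), Z))))))))
  [25] S(S(S(S(S(add(S(add(Z, Z)), mul(add(SZ, Z), add(add(SZ, SSZ), Z))))))))
  [26] S(S(S(S(S(S(add(add(Z, Z), mul(add(SZ, Z), add(add(SZ, SSZ), Z)))))))))
  [27] S(S(S(S(S(S(add(Z, mul(add(SZ, Z), add(add(SZ, SSZ), Z)))))))))
  [28] S(S(S(S(S(S(mul(add(SZ, Z), add(add(SZ, SSZ), Z))))))))
  [29] S(S(S(S(S(S(mul(S(add(Z, Z)), add(add(SZ, SSZ), Z))))))))
  [30] S(S(S(S(S(S(add(add(add(SZ, SSZ), Z), mul(add(Z, Z), add(add(SZ, SSZ), Z)))))))))
  [31] S(S(S(S(S(S(add(add(S(add(Z, SSZ)), Z), mul(add(Z, Z), add(add(SZ, SSZ), Z)))))))))
  [32] S(S(S(S(S(S(add(S(add(add(Z, SSZ), Z)), mul(add(Z, Z), add(add(SZ, SSZ), Z)))))))))
  [33] S(S(S(S(S(S(S(add(add(add(Z, SSZ), Z), mul(add(Z, Z), add(add(SZ, SSZ), Z))))))))))
  [34] S(S(S(S(S(S(S(add(add(SSZ, Z), mul(add(Z, Z), add(add(SZ, SSZ), Z))))))))))
  [35] S(S(S(S(S(S(S(add(S(add(SZ, Z)), mul(add(Z, Z), add(add(SZ, SSZ), Z))))))))))
  [36] S(S(S(S(S(S(S(S(add(add(SZ, Z), mul(add(Z, Z), add(add(SZ, SSZ), Z)))))))))))
  [37] S(S(S(S(S(S(S(S(add(S(add(Z, Z)), mul(add(Z, Z), add(add(SZ, SSZ), Z)))))))))))
  [38] S(S(S(S(S(S(S(S(S(add(add(Z, Z), mul(add(Z, Z), add(add(SZ, SSZ), Z))))))))))))
  [39] S(S(S(S(S(S(S(S(S(add(Z, mul(add(Z, Z), add(add(SZ, SSZ), Z))))))))))))
  [40] S(S(S(S(S(S(S(S(S(mul(add(Z, Z), add(add(SZ, SSZ), Z)))))))))))
  [41] S(S(S(S(S(S(S(S(S(mul(Z, add(add(SZ, SSZ), Z)))))))))))
  [42] S^9(Z)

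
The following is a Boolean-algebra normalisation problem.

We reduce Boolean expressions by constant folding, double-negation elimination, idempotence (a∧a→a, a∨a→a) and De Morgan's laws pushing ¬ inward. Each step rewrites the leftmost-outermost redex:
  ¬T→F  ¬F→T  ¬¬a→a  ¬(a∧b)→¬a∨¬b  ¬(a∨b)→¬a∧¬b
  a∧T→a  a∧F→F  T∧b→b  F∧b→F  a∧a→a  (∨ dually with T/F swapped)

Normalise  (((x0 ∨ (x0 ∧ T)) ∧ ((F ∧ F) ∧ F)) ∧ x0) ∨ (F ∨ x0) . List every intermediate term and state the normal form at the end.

  start: (((x0 ∨ (x0 ∧ T)) ∧ ((F ∧ F) ∧ F)) ∧ x0) ∨ (F ∨ x0)
  [1] (((x0 ∨ x0) ∧ ((F ∧ F) ∧ F)) ∧ x0) ∨ (F ∨ x0)
  [2] ((x0 ∧ ((F ∧ F) ∧ F)) ∧ x0) ∨ (F ∨ x0)
  [3] ((x0 ∧ F) ∧ x0) ∨ (F ∨ x0)
  [4] (F ∧ x0) ∨ (F ∨ x0)
  [5] F ∨ (F ∨ x0)
  [6] F ∨ x0
  [7] x0

Answer: normal form = x0  (in 7 steps)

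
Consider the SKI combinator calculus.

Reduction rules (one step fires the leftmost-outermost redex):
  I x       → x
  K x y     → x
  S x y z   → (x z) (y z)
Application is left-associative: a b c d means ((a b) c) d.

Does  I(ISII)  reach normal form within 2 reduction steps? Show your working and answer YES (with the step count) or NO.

  start: I(ISII)
  [1] ISII
  [2] SII

Answer: YES — reaches normal form SII in 2 ≤ 2 steps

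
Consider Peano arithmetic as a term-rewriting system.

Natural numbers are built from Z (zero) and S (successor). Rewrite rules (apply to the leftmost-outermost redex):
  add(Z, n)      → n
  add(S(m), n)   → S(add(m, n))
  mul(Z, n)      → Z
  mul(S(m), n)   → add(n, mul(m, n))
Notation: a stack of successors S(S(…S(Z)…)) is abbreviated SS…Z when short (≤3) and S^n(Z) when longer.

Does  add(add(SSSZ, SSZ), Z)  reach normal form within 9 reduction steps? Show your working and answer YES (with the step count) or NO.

  start: add(add(SSSZ, SSZ), Z)
  step 1: add(S(add(SSZ, SSZ)), Z)
  step 2: S(add(add(SSZ, SSZ), Z))
  step 3: S(add(S(add(SZ, SSZ)), Z))
  step 4: S(S(add(add(SZ, SSZ), Z)))
  step 5: S(S(add(S(add(Z, SSZ)), Z)))
  step 6: S(S(S(add(add(Z, SSZ), Z))))
  step 7: S(S(S(add(SSZ, Z))))
  step 8: S(S(S(S(add(SZ, Z)))))
  step 9: S(S(S(S(S(add(Z, Z))))))

Answer: NO — after 9 steps the term is S(S(S(S(S(add(Z, Z)))))), not yet normal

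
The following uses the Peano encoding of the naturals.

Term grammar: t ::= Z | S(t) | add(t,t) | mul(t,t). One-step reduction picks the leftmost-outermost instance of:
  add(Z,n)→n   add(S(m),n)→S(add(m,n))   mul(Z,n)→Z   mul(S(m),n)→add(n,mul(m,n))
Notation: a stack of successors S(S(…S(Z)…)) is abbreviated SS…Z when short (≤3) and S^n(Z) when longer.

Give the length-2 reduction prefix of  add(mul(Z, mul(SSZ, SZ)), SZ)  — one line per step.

  start: add(mul(Z, mul(SSZ, SZ)), SZ)
  →1  add(Z, SZ)
  →2  SZ

Answer: after 2 steps: SZ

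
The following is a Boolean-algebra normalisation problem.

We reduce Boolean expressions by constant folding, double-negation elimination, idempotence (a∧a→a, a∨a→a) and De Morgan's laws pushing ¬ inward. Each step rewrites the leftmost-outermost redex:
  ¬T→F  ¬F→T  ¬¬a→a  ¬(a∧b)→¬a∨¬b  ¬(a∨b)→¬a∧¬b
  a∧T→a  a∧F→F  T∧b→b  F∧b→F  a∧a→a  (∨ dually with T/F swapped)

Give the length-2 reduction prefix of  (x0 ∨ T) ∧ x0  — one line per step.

  start: (x0 ∨ T) ∧ x0
  [1] T ∧ x0
  [2] x0

Answer: after 2 steps: x0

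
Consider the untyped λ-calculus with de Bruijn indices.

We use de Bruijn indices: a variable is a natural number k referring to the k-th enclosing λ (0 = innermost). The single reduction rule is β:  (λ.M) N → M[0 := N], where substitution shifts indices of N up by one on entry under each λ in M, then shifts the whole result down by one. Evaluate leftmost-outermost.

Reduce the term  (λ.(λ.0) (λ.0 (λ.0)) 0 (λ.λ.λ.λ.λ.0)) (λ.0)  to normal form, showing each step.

  start: (λ.(λ.0) (λ.0 (λ.0)) 0 (λ.λ.λ.λ.λ.0)) (λ.0)
  →1  (λ.0) (λ.0 (λ.0)) (λ.0) (λ.λ.λ.λ.λ.0)
  →2  (λ.0 (λ.0)) (λ.0) (λ.λ.λ.λ.λ.0)
  →3  (λ.0) (λ.0) (λ.λ.λ.λ.λ.0)
  →4  (λ.0) (λ.λ.λ.λ.λ.0)
  →5  λ.λ.λ.λ.λ.0

Answer: normal form = λ.λ.λ.λ.λ.0  (in 5 steps)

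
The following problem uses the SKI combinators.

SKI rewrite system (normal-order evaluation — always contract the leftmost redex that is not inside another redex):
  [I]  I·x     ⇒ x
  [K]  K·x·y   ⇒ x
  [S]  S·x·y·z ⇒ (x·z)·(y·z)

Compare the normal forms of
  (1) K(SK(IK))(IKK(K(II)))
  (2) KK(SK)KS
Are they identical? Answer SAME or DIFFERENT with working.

Answer: DIFFERENT — A ⇓ SKK, B ⇓ K

Derivation:
Term A:
  start: K(SK(IK))(IKK(K(II)))
  [1] SK(IK)
  [2] SKK

Term B:
  start: KK(SK)KS
  [1] KKS
  [2] K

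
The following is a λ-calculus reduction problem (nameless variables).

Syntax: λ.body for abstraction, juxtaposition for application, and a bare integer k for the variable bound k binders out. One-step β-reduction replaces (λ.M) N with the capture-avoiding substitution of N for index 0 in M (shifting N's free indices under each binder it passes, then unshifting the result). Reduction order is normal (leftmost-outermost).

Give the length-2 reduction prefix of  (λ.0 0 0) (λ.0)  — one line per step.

  start: (λ.0 0 0) (λ.0)
  [1] (λ.0) (λ.0) (λ.0)
  [2] (λ.0) (λ.0)

Answer: after 2 steps: (λ.0) (λ.0)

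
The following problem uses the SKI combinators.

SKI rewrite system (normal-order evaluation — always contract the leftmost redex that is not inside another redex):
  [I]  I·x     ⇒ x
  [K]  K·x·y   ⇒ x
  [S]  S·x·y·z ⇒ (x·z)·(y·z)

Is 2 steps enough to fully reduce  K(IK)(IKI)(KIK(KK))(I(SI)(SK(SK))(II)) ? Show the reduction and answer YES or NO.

  start: K(IK)(IKI)(KIK(KK))(I(SI)(SK(SK))(II))
  →1  IK(KIK(KK))(I(SI)(SK(SK))(II))
  →2  K(KIK(KK))(I(SI)(SK(SK))(II))

Answer: NO — after 2 steps the term is K(KIK(KK))(I(SI)(SK(SK))(II)), not yet normal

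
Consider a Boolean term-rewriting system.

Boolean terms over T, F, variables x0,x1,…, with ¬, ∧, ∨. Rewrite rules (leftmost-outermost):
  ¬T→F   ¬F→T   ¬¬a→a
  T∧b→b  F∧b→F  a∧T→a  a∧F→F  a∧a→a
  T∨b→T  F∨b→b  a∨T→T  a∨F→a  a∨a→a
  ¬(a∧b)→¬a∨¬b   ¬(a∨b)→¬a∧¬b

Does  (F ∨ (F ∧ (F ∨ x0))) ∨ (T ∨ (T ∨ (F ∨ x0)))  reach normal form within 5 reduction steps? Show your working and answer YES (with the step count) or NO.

  start: (F ∨ (F ∧ (F ∨ x0))) ∨ (T ∨ (T ∨ (F ∨ x0)))
  [1] (F ∧ (F ∨ x0)) ∨ (T ∨ (T ∨ (F ∨ x0)))
  [2] F ∨ (T ∨ (T ∨ (F ∨ x0)))
  [3] T ∨ (T ∨ (F ∨ x0))
  [4] T

Answer: YES — reaches normal form T in 4 ≤ 5 steps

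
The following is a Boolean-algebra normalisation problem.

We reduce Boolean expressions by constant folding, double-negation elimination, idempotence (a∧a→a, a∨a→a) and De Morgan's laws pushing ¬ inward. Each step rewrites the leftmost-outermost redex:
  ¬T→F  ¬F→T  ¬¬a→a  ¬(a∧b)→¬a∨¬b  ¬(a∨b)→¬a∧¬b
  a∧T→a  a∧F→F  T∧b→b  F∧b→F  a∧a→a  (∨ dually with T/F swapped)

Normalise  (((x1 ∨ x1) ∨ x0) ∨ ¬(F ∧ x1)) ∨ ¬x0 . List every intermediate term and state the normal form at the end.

Answer: normal form = T  (in 6 steps)

Derivation:
  start: (((x1 ∨ x1) ∨ x0) ∨ ¬(F ∧ x1)) ∨ ¬x0
  [1] ((x1 ∨ x0) ∨ ¬(F ∧ x1)) ∨ ¬x0
  [2] ((x1 ∨ x0) ∨ (¬F ∨ ¬x1)) ∨ ¬x0
  [3] ((x1 ∨ x0) ∨ (T ∨ ¬x1)) ∨ ¬x0
  [4] ((x1 ∨ x0) ∨ T) ∨ ¬x0
  [5] T ∨ ¬x0
  [6] T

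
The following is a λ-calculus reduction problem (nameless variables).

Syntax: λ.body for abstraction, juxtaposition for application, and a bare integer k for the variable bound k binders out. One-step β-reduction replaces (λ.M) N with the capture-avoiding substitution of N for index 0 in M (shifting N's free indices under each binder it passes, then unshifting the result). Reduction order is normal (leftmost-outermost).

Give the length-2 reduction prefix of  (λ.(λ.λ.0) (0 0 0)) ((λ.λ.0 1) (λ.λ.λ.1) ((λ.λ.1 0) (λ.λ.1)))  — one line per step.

Answer: after 2 steps: λ.0

Working:
  start: (λ.(λ.λ.0) (0 0 0)) ((λ.λ.0 1) (λ.λ.λ.1) ((λ.λ.1 0) (λ.λ.1)))
  step 1: (λ.λ.0) ((λ.λ.0 1) (λ.λ.λ.1) ((λ.λ.1 0) (λ.λ.1)) ((λ.λ.0 1) (λ.λ.λ.1) ((λ.λ.1 0) (λ.λ.1))) ((λ.λ.0 1) (λ.λ.λ.1) ((λ.λ.1 0) (λ.λ.1))))
  step 2: λ.0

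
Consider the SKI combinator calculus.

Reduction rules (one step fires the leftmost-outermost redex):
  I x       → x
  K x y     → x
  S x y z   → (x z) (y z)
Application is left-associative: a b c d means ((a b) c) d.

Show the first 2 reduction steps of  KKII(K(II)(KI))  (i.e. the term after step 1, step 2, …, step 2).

  start: KKII(K(II)(KI))
  step 1: KI(K(II)(KI))
  step 2: I

Answer: after 2 steps: I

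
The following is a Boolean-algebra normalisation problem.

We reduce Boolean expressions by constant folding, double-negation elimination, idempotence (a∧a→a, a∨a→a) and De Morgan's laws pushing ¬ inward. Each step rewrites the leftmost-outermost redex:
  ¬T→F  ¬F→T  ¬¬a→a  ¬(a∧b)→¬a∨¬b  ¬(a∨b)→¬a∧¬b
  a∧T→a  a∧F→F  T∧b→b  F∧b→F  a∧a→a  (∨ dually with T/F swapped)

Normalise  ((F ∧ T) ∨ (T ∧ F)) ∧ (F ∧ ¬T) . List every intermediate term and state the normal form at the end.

  start: ((F ∧ T) ∨ (T ∧ F)) ∧ (F ∧ ¬T)
  →1  (F ∨ (T ∧ F)) ∧ (F ∧ ¬T)
  →2  (T ∧ F) ∧ (F ∧ ¬T)
  →3  F ∧ (F ∧ ¬T)
  →4  F

Answer: normal form = F  (in 4 steps)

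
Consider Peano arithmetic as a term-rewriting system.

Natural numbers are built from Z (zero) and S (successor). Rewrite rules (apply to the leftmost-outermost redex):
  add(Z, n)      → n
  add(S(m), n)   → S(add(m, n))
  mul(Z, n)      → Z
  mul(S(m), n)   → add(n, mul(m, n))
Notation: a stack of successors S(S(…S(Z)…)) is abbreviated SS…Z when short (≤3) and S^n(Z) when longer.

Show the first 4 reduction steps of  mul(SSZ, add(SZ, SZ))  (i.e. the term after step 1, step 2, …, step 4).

Answer: after 4 steps: S(add(SZ, mul(SZ, add(SZ, SZ))))

Reduction:
  start: mul(SSZ, add(SZ, SZ))
  step 1: add(add(SZ, SZ), mul(SZ, add(SZ, SZ)))
  step 2: add(S(add(Z, SZ)), mul(SZ, add(SZ, SZ)))
  step 3: S(add(add(Z, SZ), mul(SZ, add(SZ, SZ))))
  step 4: S(add(SZ, mul(SZ, add(SZ, SZ))))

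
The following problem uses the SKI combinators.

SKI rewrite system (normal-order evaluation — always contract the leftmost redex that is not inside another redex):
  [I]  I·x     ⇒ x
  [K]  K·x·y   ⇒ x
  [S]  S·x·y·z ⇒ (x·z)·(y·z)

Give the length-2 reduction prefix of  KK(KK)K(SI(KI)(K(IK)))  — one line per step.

  start: KK(KK)K(SI(KI)(K(IK)))
  step 1: KK(SI(KI)(K(IK)))
  step 2: K

Answer: after 2 steps: K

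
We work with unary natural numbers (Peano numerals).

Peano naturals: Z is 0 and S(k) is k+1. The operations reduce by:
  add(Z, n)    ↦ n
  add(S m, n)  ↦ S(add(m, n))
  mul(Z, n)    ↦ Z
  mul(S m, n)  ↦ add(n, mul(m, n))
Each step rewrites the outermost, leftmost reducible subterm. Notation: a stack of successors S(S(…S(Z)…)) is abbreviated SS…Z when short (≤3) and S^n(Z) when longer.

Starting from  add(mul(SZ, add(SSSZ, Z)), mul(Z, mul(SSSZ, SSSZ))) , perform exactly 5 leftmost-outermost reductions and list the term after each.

  start: add(mul(SZ, add(SSSZ, Z)), mul(Z, mul(SSSZ, SSSZ)))
  →1  add(add(add(SSSZ, Z), mul(Z, add(SSSZ, Z))), mul(Z, mul(SSSZ, SSSZ)))
  →2  add(add(S(add(SSZ, Z)), mul(Z, add(SSSZ, Z))), mul(Z, mul(SSSZ, SSSZ)))
  →3  add(S(add(add(SSZ, Z), mul(Z, add(SSSZ, Z)))), mul(Z, mul(SSSZ, SSSZ)))
  →4  S(add(add(add(SSZ, Z), mul(Z, add(SSSZ, Z))), mul(Z, mul(SSSZ, SSSZ))))
  →5  S(add(add(S(add(SZ, Z)), mul(Z, add(SSSZ, Z))), mul(Z, mul(SSSZ, SSSZ))))

Answer: after 5 steps: S(add(add(S(add(SZ, Z)), mul(Z, add(SSSZ, Z))), mul(Z, mul(SSSZ, SSSZ))))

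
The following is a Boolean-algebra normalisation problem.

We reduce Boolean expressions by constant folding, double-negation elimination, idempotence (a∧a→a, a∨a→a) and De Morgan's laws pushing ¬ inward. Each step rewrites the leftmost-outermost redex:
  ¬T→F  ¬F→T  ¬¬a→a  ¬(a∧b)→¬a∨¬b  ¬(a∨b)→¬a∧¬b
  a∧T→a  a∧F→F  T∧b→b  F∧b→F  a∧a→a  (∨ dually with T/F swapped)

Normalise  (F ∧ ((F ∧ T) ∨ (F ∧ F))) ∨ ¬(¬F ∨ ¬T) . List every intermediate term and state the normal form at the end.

Answer: normal form = F  (in 5 steps)

Derivation:
  start: (F ∧ ((F ∧ T) ∨ (F ∧ F))) ∨ ¬(¬F ∨ ¬T)
  [1] F ∨ ¬(¬F ∨ ¬T)
  [2] ¬(¬F ∨ ¬T)
  [3] ¬¬F ∧ ¬¬T
  [4] F ∧ ¬¬T
  [5] F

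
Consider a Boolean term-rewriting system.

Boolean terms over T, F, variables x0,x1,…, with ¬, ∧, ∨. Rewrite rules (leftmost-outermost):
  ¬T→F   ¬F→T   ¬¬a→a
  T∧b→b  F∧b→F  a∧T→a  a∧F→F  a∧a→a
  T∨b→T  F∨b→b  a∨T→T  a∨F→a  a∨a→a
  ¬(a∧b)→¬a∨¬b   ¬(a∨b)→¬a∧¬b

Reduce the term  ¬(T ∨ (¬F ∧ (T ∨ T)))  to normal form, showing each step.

  start: ¬(T ∨ (¬F ∧ (T ∨ T)))
  step 1: ¬T ∧ ¬(¬F ∧ (T ∨ T))
  step 2: F ∧ ¬(¬F ∧ (T ∨ T))
  step 3: F

Answer: normal form = F  (in 3 steps)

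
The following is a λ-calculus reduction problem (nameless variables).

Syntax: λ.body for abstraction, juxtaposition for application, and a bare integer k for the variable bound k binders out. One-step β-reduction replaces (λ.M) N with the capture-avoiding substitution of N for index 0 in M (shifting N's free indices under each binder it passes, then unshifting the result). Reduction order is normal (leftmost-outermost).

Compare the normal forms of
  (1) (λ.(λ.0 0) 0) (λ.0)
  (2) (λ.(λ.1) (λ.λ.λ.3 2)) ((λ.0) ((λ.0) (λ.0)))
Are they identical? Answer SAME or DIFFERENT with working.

Term A:
  start: (λ.(λ.0 0) 0) (λ.0)
  step 1: (λ.0 0) (λ.0)
  step 2: (λ.0) (λ.0)
  step 3: λ.0

Term B:
  start: (λ.(λ.1) (λ.λ.λ.3 2)) ((λ.0) ((λ.0) (λ.0)))
  step 1: (λ.(λ.0) ((λ.0) (λ.0))) (λ.λ.λ.(λ.0) ((λ.0) (λ.0)) 2)
  step 2: (λ.0) ((λ.0) (λ.0))
  step 3: (λ.0) (λ.0)
  step 4: λ.0

Answer: SAME — A ⇓ λ.0, B ⇓ λ.0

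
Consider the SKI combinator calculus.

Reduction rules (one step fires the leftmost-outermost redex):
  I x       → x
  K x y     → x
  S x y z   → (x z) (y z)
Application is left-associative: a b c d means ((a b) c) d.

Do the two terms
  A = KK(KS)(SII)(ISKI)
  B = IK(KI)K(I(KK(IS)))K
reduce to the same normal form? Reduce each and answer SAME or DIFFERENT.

Term A:
  start: KK(KS)(SII)(ISKI)
  [1] K(SII)(ISKI)
  [2] SII

Term B:
  start: IK(KI)K(I(KK(IS)))K
  [1] K(KI)K(I(KK(IS)))K
  [2] KI(I(KK(IS)))K
  [3] IK
  [4] K

Answer: DIFFERENT — A ⇓ SII, B ⇓ K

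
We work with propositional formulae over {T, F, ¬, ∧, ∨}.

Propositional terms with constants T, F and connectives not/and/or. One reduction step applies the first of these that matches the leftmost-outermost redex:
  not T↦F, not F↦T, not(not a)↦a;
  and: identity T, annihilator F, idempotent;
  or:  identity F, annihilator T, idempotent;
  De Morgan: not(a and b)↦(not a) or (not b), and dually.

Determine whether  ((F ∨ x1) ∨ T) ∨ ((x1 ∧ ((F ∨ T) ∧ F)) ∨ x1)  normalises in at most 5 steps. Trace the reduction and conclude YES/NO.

  start: ((F ∨ x1) ∨ T) ∨ ((x1 ∧ ((F ∨ T) ∧ F)) ∨ x1)
  →1  T ∨ ((x1 ∧ ((F ∨ T) ∧ F)) ∨ x1)
  →2  T

Answer: YES — reaches normal form T in 2 ≤ 5 steps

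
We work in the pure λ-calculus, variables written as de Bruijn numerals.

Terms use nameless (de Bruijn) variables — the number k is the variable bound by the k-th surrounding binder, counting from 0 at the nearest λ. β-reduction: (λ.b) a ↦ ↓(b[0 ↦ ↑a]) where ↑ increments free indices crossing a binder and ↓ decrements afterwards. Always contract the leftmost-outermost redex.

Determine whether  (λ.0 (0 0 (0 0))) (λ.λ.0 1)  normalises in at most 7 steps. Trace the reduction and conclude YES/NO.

Answer: YES — reaches normal form λ.0 (λ.0 (λ.λ.0 1)) in 7 ≤ 7 steps

Working:
  start: (λ.0 (0 0 (0 0))) (λ.λ.0 1)
  [1] (λ.λ.0 1) ((λ.λ.0 1) (λ.λ.0 1) ((λ.λ.0 1) (λ.λ.0 1)))
  [2] λ.0 ((λ.λ.0 1) (λ.λ.0 1) ((λ.λ.0 1) (λ.λ.0 1)))
  [3] λ.0 ((λ.0 (λ.λ.0 1)) ((λ.λ.0 1) (λ.λ.0 1)))
  [4] λ.0 ((λ.λ.0 1) (λ.λ.0 1) (λ.λ.0 1))
  [5] λ.0 ((λ.0 (λ.λ.0 1)) (λ.λ.0 1))
  [6] λ.0 ((λ.λ.0 1) (λ.λ.0 1))
  [7] λ.0 (λ.0 (λ.λ.0 1))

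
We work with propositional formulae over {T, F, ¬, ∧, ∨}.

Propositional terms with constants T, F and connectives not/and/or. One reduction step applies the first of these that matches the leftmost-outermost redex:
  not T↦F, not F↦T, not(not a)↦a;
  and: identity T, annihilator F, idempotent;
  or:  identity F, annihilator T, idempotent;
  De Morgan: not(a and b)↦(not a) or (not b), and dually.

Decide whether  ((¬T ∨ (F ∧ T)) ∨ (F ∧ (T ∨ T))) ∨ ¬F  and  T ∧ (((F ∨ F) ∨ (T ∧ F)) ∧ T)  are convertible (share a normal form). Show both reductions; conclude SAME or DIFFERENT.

Answer: DIFFERENT — A ⇓ T, B ⇓ F

Working:
Term A:
  start: ((¬T ∨ (F ∧ T)) ∨ (F ∧ (T ∨ T))) ∨ ¬F
  [1] ((F ∨ (F ∧ T)) ∨ (F ∧ (T ∨ T))) ∨ ¬F
  [2] ((F ∧ T) ∨ (F ∧ (T ∨ T))) ∨ ¬F
  [3] (F ∨ (F ∧ (T ∨ T))) ∨ ¬F
  [4] (F ∧ (T ∨ T)) ∨ ¬F
  [5] F ∨ ¬F
  [6] ¬F
  [7] T

Term B:
  start: T ∧ (((F ∨ F) ∨ (T ∧ F)) ∧ T)
  [1] ((F ∨ F) ∨ (T ∧ F)) ∧ T
  [2] (F ∨ F) ∨ (T ∧ F)
  [3] F ∨ (T ∧ F)
  [4] T ∧ F
  [5] F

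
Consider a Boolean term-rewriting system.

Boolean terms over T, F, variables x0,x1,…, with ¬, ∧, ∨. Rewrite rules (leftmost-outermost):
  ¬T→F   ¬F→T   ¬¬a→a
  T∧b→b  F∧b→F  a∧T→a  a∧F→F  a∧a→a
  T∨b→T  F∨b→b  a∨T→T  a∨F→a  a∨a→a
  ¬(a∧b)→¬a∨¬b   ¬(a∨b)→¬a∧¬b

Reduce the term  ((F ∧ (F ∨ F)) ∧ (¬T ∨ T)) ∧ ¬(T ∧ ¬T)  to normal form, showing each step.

Answer: normal form = F  (in 3 steps)

Reduction:
  start: ((F ∧ (F ∨ F)) ∧ (¬T ∨ T)) ∧ ¬(T ∧ ¬T)
  [1] (F ∧ (¬T ∨ T)) ∧ ¬(T ∧ ¬T)
  [2] F ∧ ¬(T ∧ ¬T)
  [3] F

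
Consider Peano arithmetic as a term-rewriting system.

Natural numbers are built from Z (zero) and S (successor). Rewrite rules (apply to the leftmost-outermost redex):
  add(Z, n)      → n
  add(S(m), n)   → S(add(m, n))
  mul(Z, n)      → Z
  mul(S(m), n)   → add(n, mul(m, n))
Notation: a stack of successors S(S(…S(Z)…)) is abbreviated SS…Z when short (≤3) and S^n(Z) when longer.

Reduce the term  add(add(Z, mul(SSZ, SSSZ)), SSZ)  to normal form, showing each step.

Answer: normal form = S^8(Z)  (in 19 steps)

Derivation:
  start: add(add(Z, mul(SSZ, SSSZ)), SSZ)
  step 1: add(mul(SSZ, SSSZ), SSZ)
  step 2: add(add(SSSZ, mul(SZ, SSSZ)), SSZ)
  step 3: add(S(add(SSZ, mul(SZ, SSSZ))), SSZ)
  step 4: S(add(add(SSZ, mul(SZ, SSSZ)), SSZ))
  step 5: S(add(S(add(SZ, mul(SZ, SSSZ))), SSZ))
  step 6: S(S(add(add(SZ, mul(SZ, SSSZ)), SSZ)))
  step 7: S(S(add(S(add(Z, mul(SZ, SSSZ))), SSZ)))
  step 8: S(S(S(add(add(Z, mul(SZ, SSSZ)), SSZ))))
  step 9: S(S(S(add(mul(SZ, SSSZ), SSZ))))
  step 10: S(S(S(add(add(SSSZ, mul(Z, SSSZ)), SSZ))))
  step 11: S(S(S(add(S(add(SSZ, mul(Z, SSSZ))), SSZ))))
  step 12: S(S(S(S(add(add(SSZ, mul(Z, SSSZ)), SSZ)))))
  step 13: S(S(S(S(add(S(add(SZ, mul(Z, SSSZ))), SSZ)))))
  step 14: S(S(S(S(S(add(add(SZ, mul(Z, SSSZ)), SSZ))))))
  step 15: S(S(S(S(S(add(S(add(Z, mul(Z, SSSZ))), SSZ))))))
  step 16: S(S(S(S(S(S(add(add(Z, mul(Z, SSSZ)), SSZ)))))))
  step 17: S(S(S(S(S(S(add(mul(Z, SSSZ), SSZ)))))))
  step 18: S(S(S(S(S(S(add(Z, SSZ)))))))
  step 19: S^8(Z)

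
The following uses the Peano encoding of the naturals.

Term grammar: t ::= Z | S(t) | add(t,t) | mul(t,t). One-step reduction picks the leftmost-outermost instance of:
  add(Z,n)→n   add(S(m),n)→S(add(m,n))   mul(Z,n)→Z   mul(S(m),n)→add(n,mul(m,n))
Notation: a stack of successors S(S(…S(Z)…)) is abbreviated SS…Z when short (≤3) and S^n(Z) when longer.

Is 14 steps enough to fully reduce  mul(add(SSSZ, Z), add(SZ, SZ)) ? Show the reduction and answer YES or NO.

  start: mul(add(SSSZ, Z), add(SZ, SZ))
  step 1: mul(S(add(SSZ, Z)), add(SZ, SZ))
  step 2: add(add(SZ, SZ), mul(add(SSZ, Z), add(SZ, SZ)))
  step 3: add(S(add(Z, SZ)), mul(add(SSZ, Z), add(SZ, SZ)))
  step 4: S(add(add(Z, SZ), mul(add(SSZ, Z), add(SZ, SZ))))
  step 5: S(add(SZ, mul(add(SSZ, Z), add(SZ, SZ))))
  step 6: S(S(add(Z, mul(add(SSZ, Z), add(SZ, SZ)))))
  step 7: S(S(mul(add(SSZ, Z), add(SZ, SZ))))
  step 8: S(S(mul(S(add(SZ, Z)), add(SZ, SZ))))
  step 9: S(S(add(add(SZ, SZ), mul(add(SZ, Z), add(SZ, SZ)))))
  step 10: S(S(add(S(add(Z, SZ)), mul(add(SZ, Z), add(SZ, SZ)))))
  step 11: S(S(S(add(add(Z, SZ), mul(add(SZ, Z), add(SZ, SZ))))))
  step 12: S(S(S(add(SZ, mul(add(SZ, Z), add(SZ, SZ))))))
  step 13: S(S(S(S(add(Z, mul(add(SZ, Z), add(SZ, SZ)))))))
  step 14: S(S(S(S(mul(add(SZ, Z), add(SZ, SZ))))))

Answer: NO — after 14 steps the term is S(S(S(S(mul(add(SZ, Z), add(SZ, SZ)))))), not yet normal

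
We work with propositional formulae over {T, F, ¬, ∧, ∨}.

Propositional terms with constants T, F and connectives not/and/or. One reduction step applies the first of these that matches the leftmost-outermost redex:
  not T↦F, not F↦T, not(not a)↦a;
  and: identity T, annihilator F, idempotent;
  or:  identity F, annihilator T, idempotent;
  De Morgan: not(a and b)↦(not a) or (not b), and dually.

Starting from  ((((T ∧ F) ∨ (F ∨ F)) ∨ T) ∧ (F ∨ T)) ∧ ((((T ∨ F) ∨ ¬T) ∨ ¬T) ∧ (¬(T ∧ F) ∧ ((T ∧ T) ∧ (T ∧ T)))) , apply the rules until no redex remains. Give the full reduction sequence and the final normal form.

  start: ((((T ∧ F) ∨ (F ∨ F)) ∨ T) ∧ (F ∨ T)) ∧ ((((T ∨ F) ∨ ¬T) ∨ ¬T) ∧ (¬(T ∧ F) ∧ ((T ∧ T) ∧ (T ∧ T))))
  step 1: (T ∧ (F ∨ T)) ∧ ((((T ∨ F) ∨ ¬T) ∨ ¬T) ∧ (¬(T ∧ F) ∧ ((T ∧ T) ∧ (T ∧ T))))
  step 2: (F ∨ T) ∧ ((((T ∨ F) ∨ ¬T) ∨ ¬T) ∧ (¬(T ∧ F) ∧ ((T ∧ T) ∧ (T ∧ T))))
  step 3: T ∧ ((((T ∨ F) ∨ ¬T) ∨ ¬T) ∧ (¬(T ∧ F) ∧ ((T ∧ T) ∧ (T ∧ T))))
  step 4: (((T ∨ F) ∨ ¬T) ∨ ¬T) ∧ (¬(T ∧ F) ∧ ((T ∧ T) ∧ (T ∧ T)))
  step 5: ((T ∨ ¬T) ∨ ¬T) ∧ (¬(T ∧ F) ∧ ((T ∧ T) ∧ (T ∧ T)))
  step 6: (T ∨ ¬T) ∧ (¬(T ∧ F) ∧ ((T ∧ T) ∧ (T ∧ T)))
  step 7: T ∧ (¬(T ∧ F) ∧ ((T ∧ T) ∧ (T ∧ T)))
  step 8: ¬(T ∧ F) ∧ ((T ∧ T) ∧ (T ∧ T))
  step 9: (¬T ∨ ¬F) ∧ ((T ∧ T) ∧ (T ∧ T))
  step 10: (F ∨ ¬F) ∧ ((T ∧ T) ∧ (T ∧ T))
  step 11: ¬F ∧ ((T ∧ T) ∧ (T ∧ T))
  step 12: T ∧ ((T ∧ T) ∧ (T ∧ T))
  step 13: (T ∧ T) ∧ (T ∧ T)
  step 14: T ∧ T
  step 15: T

Answer: normal form = T  (in 15 steps)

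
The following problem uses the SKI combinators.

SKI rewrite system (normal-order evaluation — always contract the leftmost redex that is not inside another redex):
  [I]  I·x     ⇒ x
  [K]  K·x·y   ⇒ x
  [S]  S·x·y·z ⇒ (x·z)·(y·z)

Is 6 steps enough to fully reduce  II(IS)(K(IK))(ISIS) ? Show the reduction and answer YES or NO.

  start: II(IS)(K(IK))(ISIS)
  [1] I(IS)(K(IK))(ISIS)
  [2] IS(K(IK))(ISIS)
  [3] S(K(IK))(ISIS)
  [4] S(KK)(ISIS)
  [5] S(KK)(SIS)

Answer: YES — reaches normal form S(KK)(SIS) in 5 ≤ 6 steps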